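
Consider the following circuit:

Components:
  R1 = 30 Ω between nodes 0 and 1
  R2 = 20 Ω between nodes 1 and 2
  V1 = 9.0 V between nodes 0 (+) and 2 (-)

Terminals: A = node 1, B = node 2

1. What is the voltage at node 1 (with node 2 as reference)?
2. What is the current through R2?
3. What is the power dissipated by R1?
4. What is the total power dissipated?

Nodal analysis, taking node 2 as the 0 V reference.
Source V1 fixes V_0 = 9 V.
KCL at each unknown node (sum of currents leaving = 0; resistances in Ω):
  Node 1: (V_1 - 9)/30 + (V_1 - 0)/20 = 0
Collecting terms: 0.08333 × V_1 = 0.3  =>  V_1 = 3.6 V
Part 1:
  Read off the nodal solution: V_1 = 3.6 V
Part 2:
  I_R2 = (V_1 - V_2)/R2 = (3.6 - 0)/20 = 0.18 A
  Magnitude: I_R2 = 0.18 A
Part 3:
  I_R1 = (V_0 - V_1)/R1 = (9 - 3.6)/30 = 0.18 A
  P_R1 = I_R1² × R1 = (0.18)² × 30 = 0.972 W
Part 4:
  Power in each resistor, P = (ΔV)²/R:
    P_R1 = (9 - 3.6)²/30 = 0.972 W
    P_R2 = (3.6 - 0)²/20 = 0.648 W
  P_total = P_R1 + P_R2 = 1.62 W

Final answers:
1. V_1 = 3.6 V
2. I_R2 = 0.18 A
3. P_R1 = 0.972 W
4. P_total = 1.62 W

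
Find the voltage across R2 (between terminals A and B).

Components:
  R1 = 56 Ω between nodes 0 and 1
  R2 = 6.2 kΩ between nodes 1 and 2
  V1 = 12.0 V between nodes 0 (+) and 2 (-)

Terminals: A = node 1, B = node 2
R1 and R2 are in series across V1 (node 0 → node 1 → node 2), and the output A–B is taken across R2, so this is a voltage divider.
Series current: I = V1/(R1 + R2) = 12/(56 + 6200) = 12/6256 = 0.001918 A
V_R2 = I × R2 = V1 × R2/(R1 + R2) = 12 × 6200/6256 = 11.89 V

Final answer: 11.89 V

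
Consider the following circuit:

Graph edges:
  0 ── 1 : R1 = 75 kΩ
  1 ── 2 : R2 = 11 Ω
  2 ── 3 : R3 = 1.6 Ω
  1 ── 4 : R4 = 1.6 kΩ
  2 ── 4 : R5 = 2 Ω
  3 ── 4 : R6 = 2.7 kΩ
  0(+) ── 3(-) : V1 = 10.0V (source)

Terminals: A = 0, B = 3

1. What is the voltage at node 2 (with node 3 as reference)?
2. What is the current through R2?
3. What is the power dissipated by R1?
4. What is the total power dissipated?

Nodal analysis, taking node 3 as the 0 V reference.
Source V1 fixes V_0 = 10 V.
KCL at each unknown node (sum of currents leaving = 0; resistances in Ω):
  Node 1: (V_1 - 10)/75000 + (V_1 - V_2)/11 + (V_1 - V_4)/1600 = 0
  Node 2: (V_2 - V_1)/11 + (V_2 - 0)/1.6 + (V_2 - V_4)/2 = 0
  Node 4: (V_4 - V_1)/1600 + (V_4 - V_2)/2 + (V_4 - 0)/2700 = 0
Collecting terms (coefficients in siemens):
  0.09155·V_1 - 0.09091·V_2 - 0.000625·V_4 = 0.0001333
  1.216·V_2 - 0.09091·V_1 - 0.5·V_4 = 0
  0.501·V_4 - 0.000625·V_1 - 0.5·V_2 = 0
Solving these 3 simultaneous equations (Gaussian elimination) gives:
  V_1 = 0.00167 V, V_2 = 0.0002132 V, V_4 = 0.0002148 V
Part 1:
  Read off the nodal solution: V_2 = 0.0002132 V
Part 2:
  I_R2 = (V_1 - V_2)/R2 = (0.00167 - 0.0002132)/11 = 0.0001324 A
  Magnitude: I_R2 = 0.0001324 A
Part 3:
  I_R1 = (V_0 - V_1)/R1 = (10 - 0.00167)/75000 = 0.0001333 A
  P_R1 = I_R1² × R1 = (0.0001333)² × 75000 = 0.001333 W
Part 4:
  Power in each resistor, P = (ΔV)²/R:
    P_R1 = (10 - 0.00167)²/75000 = 0.001333 W
    P_R2 = (0.00167 - 0.0002132)²/11 = 0.0000001928 W
    P_R3 = (0.0002132 - 0)²/1.6 = 0.0000000284 W
    P_R4 = (0.00167 - 0.0002148)²/1600 = 0.000000001323 W
    P_R5 = (0.0002132 - 0.0002148)²/2 = 0.000000000001377 W
    P_R6 = (0 - 0.0002148)²/2700 = 0.00000000001709 W
  P_total = P_R1 + P_R2 + P_R3 + P_R4 + P_R5 + P_R6 = 0.001333 W

Final answers:
1. V_2 = 0.0002132 V
2. I_R2 = 0.0001324 A
3. P_R1 = 0.001333 W
4. P_total = 0.001333 W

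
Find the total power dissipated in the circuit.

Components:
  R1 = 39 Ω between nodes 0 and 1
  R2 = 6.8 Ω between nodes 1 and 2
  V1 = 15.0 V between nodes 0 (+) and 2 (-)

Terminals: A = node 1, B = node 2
Nodal analysis, taking node 2 as the 0 V reference.
Source V1 fixes V_0 = 15 V.
KCL at each unknown node (sum of currents leaving = 0; resistances in Ω):
  Node 1: (V_1 - 15)/39 + (V_1 - 0)/6.8 = 0
Collecting terms: 0.1727 × V_1 = 0.3846  =>  V_1 = 2.227 V
Power in each resistor, P = (ΔV)²/R:
  P_R1 = (15 - 2.227)²/39 = 4.183 W
  P_R2 = (2.227 - 0)²/6.8 = 0.7294 W
P_total = P_R1 + P_R2 = 4.913 W

Final answer: 4.913 W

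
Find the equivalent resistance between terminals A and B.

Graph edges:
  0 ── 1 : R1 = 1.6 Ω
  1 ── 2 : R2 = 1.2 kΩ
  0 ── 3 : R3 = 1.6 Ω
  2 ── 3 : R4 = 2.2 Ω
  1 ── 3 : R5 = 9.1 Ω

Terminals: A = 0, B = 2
The network is not a plain series/parallel combination. Inject a 1 A test current into terminal A (node 0) and return it from terminal B (node 2); then R_eq = V_A / (1 A).
Nodal analysis, taking node 2 as the 0 V reference.
Current source I_test pushes 1 A into node 0 and draws it out of node 2.
KCL at each unknown node (sum of currents leaving = 0; resistances in Ω):
  Node 0: (V_0 - V_1)/1.6 + (V_0 - V_3)/1.6 - 1 = 0
  Node 1: (V_1 - V_0)/1.6 + (V_1 - 0)/1200 + (V_1 - V_3)/9.1 = 0
  Node 3: (V_3 - V_0)/1.6 + (V_3 - V_1)/9.1 + (V_3 - 0)/2.2 = 0
Collecting terms (coefficients in siemens):
  1.25·V_0 - 0.625·V_1 - 0.625·V_3 = 1
  0.7357·V_1 - 0.625·V_0 - 0.1099·V_3 = 0
  1.189·V_3 - 0.625·V_0 - 0.1099·V_1 = 0
Solving these 3 simultaneous equations (Gaussian elimination) gives:
  V_0 = 3.582 V, V_1 = 3.371 V, V_3 = 2.194 V
R_eq = V_0 / 1 A = 3.582 Ω

Final answer: 3.582 Ω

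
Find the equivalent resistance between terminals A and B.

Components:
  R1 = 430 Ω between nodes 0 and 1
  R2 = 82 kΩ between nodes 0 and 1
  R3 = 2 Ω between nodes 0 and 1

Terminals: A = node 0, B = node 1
Reduce the network between node 0 (A) and node 1 (B) by series/parallel combination:
  Rp1 = R1 ‖ R2 ‖ R3 (parallel, all between nodes 0 and 1) = 1/(1/430 + 1/82000 + 1/2) = 1.991 Ω
R_eq = 1.991 Ω

Final answer: 1.991 Ω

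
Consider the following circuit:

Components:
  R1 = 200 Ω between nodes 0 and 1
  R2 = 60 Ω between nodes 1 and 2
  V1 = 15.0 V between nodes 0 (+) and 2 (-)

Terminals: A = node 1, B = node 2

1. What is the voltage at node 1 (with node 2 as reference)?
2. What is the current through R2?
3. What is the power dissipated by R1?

Nodal analysis, taking node 2 as the 0 V reference.
Source V1 fixes V_0 = 15 V.
KCL at each unknown node (sum of currents leaving = 0; resistances in Ω):
  Node 1: (V_1 - 15)/200 + (V_1 - 0)/60 = 0
Collecting terms: 0.02167 × V_1 = 0.075  =>  V_1 = 3.462 V
Part 1:
  Read off the nodal solution: V_1 = 3.462 V
Part 2:
  I_R2 = (V_1 - V_2)/R2 = (3.462 - 0)/60 = 0.05769 A
  Magnitude: I_R2 = 0.05769 A
Part 3:
  I_R1 = (V_0 - V_1)/R1 = (15 - 3.462)/200 = 0.05769 A
  P_R1 = I_R1² × R1 = (0.05769)² × 200 = 0.6657 W

Final answers:
1. V_1 = 3.462 V
2. I_R2 = 0.05769 A
3. P_R1 = 0.6657 W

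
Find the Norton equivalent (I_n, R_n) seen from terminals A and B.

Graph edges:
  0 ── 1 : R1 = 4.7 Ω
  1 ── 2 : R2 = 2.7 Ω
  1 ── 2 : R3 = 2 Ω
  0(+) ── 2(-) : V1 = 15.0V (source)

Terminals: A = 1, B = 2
Find the Thévenin equivalent first; then I_n = V_th/R_th and R_n = R_th.
Step 1 — V_th is the open-circuit voltage V_A - V_B (nothing connected across the terminals).
Nodal analysis, taking node 2 as the 0 V reference.
Source V1 fixes V_0 = 15 V.
KCL at each unknown node (sum of currents leaving = 0; resistances in Ω):
  Node 1: (V_1 - 15)/4.7 + (V_1 - 0)/2.7 + (V_1 - 0)/2 = 0
Collecting terms: 1.083 × V_1 = 3.191  =>  V_1 = 2.947 V
V_th = V_1 - V_2 = 2.947 - 0 = 2.947 V
Step 2 — R_th: zero the source — replace V1 by a short circuit (node 2 merges into node 0) — and find the resistance seen between A (node 1) and B (node 0).
Reduce the network between node 1 (A) and node 0 (B) by series/parallel combination:
  Rp1 = R1 ‖ R2 ‖ R3 (parallel, all between nodes 0 and 1) = 1/(1/4.7 + 1/2.7 + 1/2) = 0.9232 Ω
R_th = 0.9232 Ω
I_n = V_th/R_th = 2.947/0.9232 = 3.191 A, and R_n = R_th = 0.9232 Ω

Final answer: I_n = 3.191 A, R_n = 0.9232 Ω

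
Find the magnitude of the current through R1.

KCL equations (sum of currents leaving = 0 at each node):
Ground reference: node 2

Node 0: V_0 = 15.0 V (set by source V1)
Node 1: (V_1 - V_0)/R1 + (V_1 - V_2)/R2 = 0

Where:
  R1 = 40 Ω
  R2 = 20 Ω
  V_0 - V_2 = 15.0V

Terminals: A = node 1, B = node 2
Nodal analysis, taking node 2 as the 0 V reference.
Source V1 fixes V_0 = 15 V.
KCL at each unknown node (sum of currents leaving = 0; resistances in Ω):
  Node 1: (V_1 - 15)/40 + (V_1 - 0)/20 = 0
Collecting terms: 0.075 × V_1 = 0.375  =>  V_1 = 5 V
I_R1 = (V_0 - V_1)/R1 = (15 - 5)/40 = 0.25 A
|I_R1| = 0.25 A

Final answer: |I_R1| = 0.25 A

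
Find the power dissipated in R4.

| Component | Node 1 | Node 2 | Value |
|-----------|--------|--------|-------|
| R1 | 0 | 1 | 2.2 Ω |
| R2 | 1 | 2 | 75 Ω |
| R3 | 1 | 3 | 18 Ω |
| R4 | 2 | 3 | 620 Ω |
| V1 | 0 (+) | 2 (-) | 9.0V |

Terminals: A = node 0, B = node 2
Nodal analysis, taking node 2 as the 0 V reference.
Source V1 fixes V_0 = 9 V.
KCL at each unknown node (sum of currents leaving = 0; resistances in Ω):
  Node 1: (V_1 - 9)/2.2 + (V_1 - 0)/75 + (V_1 - V_3)/18 = 0
  Node 3: (V_3 - V_1)/18 + (V_3 - 0)/620 = 0
Collecting terms (coefficients in siemens):
  0.5234·V_1 - 0.05556·V_3 = 4.091
  0.05717·V_3 - 0.05556·V_1 = 0
Determinant D = (0.5234)(0.05717) - (-0.05556)(-0.05556) = 0.02684
V_1 = [(4.091)(0.05717) - (-0.05556)(0)]/D = 8.714 V
V_3 = [(0.5234)(0) - (4.091)(-0.05556)]/D = 8.468 V
I_R4 = (V_2 - V_3)/R4 = (0 - 8.468)/620 = -0.01366 A
P_R4 = I_R4² × R4 = (-0.01366)² × 620 = 0.1157 W

Final answer: 0.1157 W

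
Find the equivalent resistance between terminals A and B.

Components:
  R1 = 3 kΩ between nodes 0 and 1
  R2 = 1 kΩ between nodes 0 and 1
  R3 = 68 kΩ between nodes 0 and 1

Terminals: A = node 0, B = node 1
Reduce the network between node 0 (A) and node 1 (B) by series/parallel combination:
  Rp1 = R1 ‖ R2 ‖ R3 (parallel, all between nodes 0 and 1) = 1/(1/3000 + 1/1000 + 1/68000) = 741.8 Ω
R_eq = 741.8 Ω

Final answer: 741.8 Ω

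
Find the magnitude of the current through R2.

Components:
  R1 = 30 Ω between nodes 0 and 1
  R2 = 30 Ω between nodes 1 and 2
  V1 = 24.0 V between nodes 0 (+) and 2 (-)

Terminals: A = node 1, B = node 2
Nodal analysis, taking node 2 as the 0 V reference.
Source V1 fixes V_0 = 24 V.
KCL at each unknown node (sum of currents leaving = 0; resistances in Ω):
  Node 1: (V_1 - 24)/30 + (V_1 - 0)/30 = 0
Collecting terms: 0.06667 × V_1 = 0.8  =>  V_1 = 12 V
I_R2 = (V_1 - V_2)/R2 = (12 - 0)/30 = 0.4 A
|I_R2| = 0.4 A

Final answer: |I_R2| = 0.4 A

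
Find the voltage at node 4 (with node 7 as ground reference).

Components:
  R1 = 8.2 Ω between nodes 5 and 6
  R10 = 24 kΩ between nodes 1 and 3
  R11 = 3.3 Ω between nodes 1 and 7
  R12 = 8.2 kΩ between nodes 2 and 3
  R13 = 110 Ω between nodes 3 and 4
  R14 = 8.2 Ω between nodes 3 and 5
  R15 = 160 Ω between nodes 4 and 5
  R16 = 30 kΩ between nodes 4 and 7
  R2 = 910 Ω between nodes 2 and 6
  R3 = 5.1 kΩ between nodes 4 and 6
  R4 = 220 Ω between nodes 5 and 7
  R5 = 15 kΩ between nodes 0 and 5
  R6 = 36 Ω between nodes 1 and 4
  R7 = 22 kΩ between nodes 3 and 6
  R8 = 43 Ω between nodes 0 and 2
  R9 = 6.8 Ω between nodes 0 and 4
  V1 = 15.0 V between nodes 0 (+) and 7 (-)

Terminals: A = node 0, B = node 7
Nodal analysis, taking node 7 as the 0 V reference.
Source V1 fixes V_0 = 15 V.
KCL at each unknown node (sum of currents leaving = 0; resistances in Ω):
  Node 1: (V_1 - V_4)/36 + (V_1 - V_3)/24000 + (V_1 - 0)/3.3 = 0
  Node 2: (V_2 - V_6)/910 + (V_2 - 15)/43 + (V_2 - V_3)/8200 = 0
  Node 3: (V_3 - V_6)/22000 + (V_3 - V_1)/24000 + (V_3 - V_2)/8200 + (V_3 - V_4)/110 + (V_3 - V_5)/8.2 = 0
  Node 4: (V_4 - V_6)/5100 + (V_4 - V_1)/36 + (V_4 - 15)/6.8 + (V_4 - V_3)/110 + (V_4 - V_5)/160 + (V_4 - 0)/30000 = 0
  Node 5: (V_5 - V_6)/8.2 + (V_5 - 0)/220 + (V_5 - 15)/15000 + (V_5 - V_3)/8.2 + (V_5 - V_4)/160 = 0
  Node 6: (V_6 - V_5)/8.2 + (V_6 - V_2)/910 + (V_6 - V_4)/5100 + (V_6 - V_3)/22000 = 0
Collecting terms (coefficients in siemens):
  0.3308·V_1 - 0.00004167·V_3 - 0.02778·V_4 = 0
  0.02448·V_2 - 0.000122·V_3 - 0.001099·V_6 = 0.3488
  0.1313·V_3 - 0.00004167·V_1 - 0.000122·V_2 - 0.009091·V_4 - 0.122·V_5 - 0.00004545·V_6 = 0
  0.1904·V_4 - 0.02778·V_1 - 0.009091·V_3 - 0.00625·V_5 - 0.0001961·V_6 = 2.206
  0.2548·V_5 - 0.122·V_3 - 0.00625·V_4 - 0.122·V_6 = 0.001
  0.1233·V_6 - 0.001099·V_2 - 0.00004545·V_3 - 0.0001961·V_4 - 0.122·V_5 = 0
Solving these 6 simultaneous equations (Gaussian elimination) gives:
  V_1 = 1.056 V, V_2 = 14.75 V, V_3 = 10.1 V, V_4 = 12.56 V
  V_5 = 9.919 V, V_6 = 9.967 V
The requested potential is V_4 = 12.56 V.

Final answer: V_4 = 12.56 V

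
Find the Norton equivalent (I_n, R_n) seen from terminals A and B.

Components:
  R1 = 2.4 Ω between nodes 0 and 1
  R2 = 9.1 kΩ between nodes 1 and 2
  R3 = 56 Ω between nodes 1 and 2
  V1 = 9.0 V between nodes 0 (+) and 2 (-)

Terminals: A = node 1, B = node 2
Find the Thévenin equivalent first; then I_n = V_th/R_th and R_n = R_th.
Step 1 — V_th is the open-circuit voltage V_A - V_B (nothing connected across the terminals).
Nodal analysis, taking node 2 as the 0 V reference.
Source V1 fixes V_0 = 9 V.
KCL at each unknown node (sum of currents leaving = 0; resistances in Ω):
  Node 1: (V_1 - 9)/2.4 + (V_1 - 0)/9100 + (V_1 - 0)/56 = 0
Collecting terms: 0.4346 × V_1 = 3.75  =>  V_1 = 8.628 V
V_th = V_1 - V_2 = 8.628 - 0 = 8.628 V
Step 2 — R_th: zero the source — replace V1 by a short circuit (node 2 merges into node 0) — and find the resistance seen between A (node 1) and B (node 0).
Reduce the network between node 1 (A) and node 0 (B) by series/parallel combination:
  Rp1 = R1 ‖ R2 ‖ R3 (parallel, all between nodes 0 and 1) = 1/(1/2.4 + 1/9100 + 1/56) = 2.301 Ω
R_th = 2.301 Ω
I_n = V_th/R_th = 8.628/2.301 = 3.75 A, and R_n = R_th = 2.301 Ω

Final answer: I_n = 3.75 A, R_n = 2.301 Ω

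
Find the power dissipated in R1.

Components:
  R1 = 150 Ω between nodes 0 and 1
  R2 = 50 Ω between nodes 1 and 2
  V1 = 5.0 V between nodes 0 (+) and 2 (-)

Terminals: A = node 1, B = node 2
Nodal analysis, taking node 2 as the 0 V reference.
Source V1 fixes V_0 = 5 V.
KCL at each unknown node (sum of currents leaving = 0; resistances in Ω):
  Node 1: (V_1 - 5)/150 + (V_1 - 0)/50 = 0
Collecting terms: 0.02667 × V_1 = 0.03333  =>  V_1 = 1.25 V
I_R1 = (V_0 - V_1)/R1 = (5 - 1.25)/150 = 0.025 A
P_R1 = I_R1² × R1 = (0.025)² × 150 = 0.09375 W

Final answer: 0.09375 W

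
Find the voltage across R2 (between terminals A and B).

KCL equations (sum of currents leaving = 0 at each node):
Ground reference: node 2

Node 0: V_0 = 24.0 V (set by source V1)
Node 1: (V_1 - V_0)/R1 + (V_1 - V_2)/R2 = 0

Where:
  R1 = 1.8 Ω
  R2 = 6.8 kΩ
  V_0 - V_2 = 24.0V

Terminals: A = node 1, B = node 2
R1 and R2 are in series across V1 (node 0 → node 1 → node 2), and the output A–B is taken across R2, so this is a voltage divider.
Series current: I = V1/(R1 + R2) = 24/(1.8 + 6800) = 24/6802 = 0.003528 A
V_R2 = I × R2 = V1 × R2/(R1 + R2) = 24 × 6800/6802 = 23.99 V

Final answer: 23.99 V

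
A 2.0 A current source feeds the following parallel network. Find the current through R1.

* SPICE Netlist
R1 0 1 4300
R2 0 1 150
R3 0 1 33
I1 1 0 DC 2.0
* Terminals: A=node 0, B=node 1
All resistors sit directly between nodes 0 and 1, so they are in parallel and share one voltage V; the full source current 2 A splits among them.
1/R_par = 1/4300 + 1/150 + 1/33 = 0.0372 S  =>  R_par = 26.88 Ω
V = I × R_par = 2 × 26.88 = 53.76 V
I_R1 = V/R1 = 53.76/4300 = 0.0125 A

Final answer: 0.0125 A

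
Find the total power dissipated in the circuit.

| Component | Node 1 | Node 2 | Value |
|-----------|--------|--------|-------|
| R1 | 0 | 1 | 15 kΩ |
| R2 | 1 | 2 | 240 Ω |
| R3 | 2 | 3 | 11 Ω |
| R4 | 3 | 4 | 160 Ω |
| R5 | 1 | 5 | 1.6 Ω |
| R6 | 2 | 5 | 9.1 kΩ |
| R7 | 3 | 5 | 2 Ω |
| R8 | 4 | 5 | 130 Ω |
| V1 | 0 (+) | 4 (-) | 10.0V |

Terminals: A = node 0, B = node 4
Nodal analysis, taking node 4 as the 0 V reference.
Source V1 fixes V_0 = 10 V.
KCL at each unknown node (sum of currents leaving = 0; resistances in Ω):
  Node 1: (V_1 - 10)/15000 + (V_1 - V_2)/240 + (V_1 - V_5)/1.6 = 0
  Node 2: (V_2 - V_1)/240 + (V_2 - V_3)/11 + (V_2 - V_5)/9100 = 0
  Node 3: (V_3 - V_2)/11 + (V_3 - 0)/160 + (V_3 - V_5)/2 = 0
  Node 5: (V_5 - V_1)/1.6 + (V_5 - V_2)/9100 + (V_5 - V_3)/2 + (V_5 - 0)/130 = 0
Collecting terms (coefficients in siemens):
  0.6292·V_1 - 0.004167·V_2 - 0.625·V_5 = 0.0006667
  0.09519·V_2 - 0.004167·V_1 - 0.09091·V_3 - 0.0001099·V_5 = 0
  0.5972·V_3 - 0.09091·V_2 - 0.5·V_5 = 0
  1.133·V_5 - 0.625·V_1 - 0.0001099·V_2 - 0.5·V_3 = 0
Solving these 4 simultaneous equations (Gaussian elimination) gives:
  V_1 = 0.04889 V, V_2 = 0.04734 V, V_3 = 0.04726 V, V_5 = 0.04784 V
Power in each resistor, P = (ΔV)²/R:
  P_R1 = (10 - 0.04889)²/15000 = 0.006602 W
  P_R2 = (0.04889 - 0.04734)²/240 = 0.0000000101 W
  P_R3 = (0.04734 - 0.04726)²/11 = 0.0000000004708 W
  P_R4 = (0.04726 - 0)²/160 = 0.00001396 W
  P_R5 = (0.04889 - 0.04784)²/1.6 = 0.0000006905 W
  P_R6 = (0.04734 - 0.04784)²/9100 = 0.00000000002811 W
  P_R7 = (0.04726 - 0.04784)²/2 = 0.0000001669 W
  P_R8 = (0 - 0.04784)²/130 = 0.00001761 W
P_total = P_R1 + P_R2 + P_R3 + P_R4 + P_R5 + P_R6 + P_R7 + P_R8 = 0.006634 W

Final answer: 0.006634 W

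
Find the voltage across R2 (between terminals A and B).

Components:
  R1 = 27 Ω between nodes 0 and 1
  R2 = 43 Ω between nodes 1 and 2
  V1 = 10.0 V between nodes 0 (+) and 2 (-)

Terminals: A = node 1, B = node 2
R1 and R2 are in series across V1 (node 0 → node 1 → node 2), and the output A–B is taken across R2, so this is a voltage divider.
Series current: I = V1/(R1 + R2) = 10/(27 + 43) = 10/70 = 0.1429 A
V_R2 = I × R2 = V1 × R2/(R1 + R2) = 10 × 43/70 = 6.143 V

Final answer: 6.143 V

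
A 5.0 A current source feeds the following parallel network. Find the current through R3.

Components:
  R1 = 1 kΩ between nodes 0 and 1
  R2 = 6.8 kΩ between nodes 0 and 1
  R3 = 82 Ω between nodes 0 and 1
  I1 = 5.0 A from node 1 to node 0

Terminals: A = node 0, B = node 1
All resistors sit directly between nodes 0 and 1, so they are in parallel and share one voltage V; the full source current 5 A splits among them.
1/R_par = 1/1000 + 1/6800 + 1/82 = 0.01334 S  =>  R_par = 74.95 Ω
V = I × R_par = 5 × 74.95 = 374.8 V
I_R3 = V/R3 = 374.8/82 = 4.57 A

Final answer: 4.57 A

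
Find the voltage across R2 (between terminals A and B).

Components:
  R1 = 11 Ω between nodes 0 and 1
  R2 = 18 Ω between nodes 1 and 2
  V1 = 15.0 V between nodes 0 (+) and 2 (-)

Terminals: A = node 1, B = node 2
R1 and R2 are in series across V1 (node 0 → node 1 → node 2), and the output A–B is taken across R2, so this is a voltage divider.
Series current: I = V1/(R1 + R2) = 15/(11 + 18) = 15/29 = 0.5172 A
V_R2 = I × R2 = V1 × R2/(R1 + R2) = 15 × 18/29 = 9.31 V

Final answer: 9.31 V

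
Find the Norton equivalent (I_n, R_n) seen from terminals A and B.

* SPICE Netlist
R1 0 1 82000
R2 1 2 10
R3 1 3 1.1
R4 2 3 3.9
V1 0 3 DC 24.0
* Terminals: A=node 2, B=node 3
Find the Thévenin equivalent first; then I_n = V_th/R_th and R_n = R_th.
Step 1 — V_th is the open-circuit voltage V_A - V_B (nothing connected across the terminals).
Nodal analysis, taking node 3 as the 0 V reference.
Source V1 fixes V_0 = 24 V.
KCL at each unknown node (sum of currents leaving = 0; resistances in Ω):
  Node 1: (V_1 - 24)/82000 + (V_1 - V_2)/10 + (V_1 - 0)/1.1 = 0
  Node 2: (V_2 - V_1)/10 + (V_2 - 0)/3.9 = 0
Collecting terms (coefficients in siemens):
  1.009·V_1 - 0.1·V_2 = 0.0002927
  0.3564·V_2 - 0.1·V_1 = 0
Determinant D = (1.009)(0.3564) - (-0.1)(-0.1) = 0.3497
V_1 = [(0.0002927)(0.3564) - (-0.1)(0)]/D = 0.0002983 V
V_2 = [(1.009)(0) - (0.0002927)(-0.1)]/D = 0.00008371 V
V_th = V_2 - V_3 = 0.00008371 - 0 = 0.00008371 V
Step 2 — R_th: zero the source — replace V1 by a short circuit (node 3 merges into node 0) — and find the resistance seen between A (node 2) and B (node 0).
Reduce the network between node 2 (A) and node 0 (B) by series/parallel combination:
  Rp1 = R1 ‖ R3 (parallel, both between nodes 0 and 1) = 1/(1/82000 + 1/1.1) = 1.1 Ω
  Rs1 = R2 + Rp1 (series, joined only at node 1) = 10 + 1.1 = 11.1 Ω
  Rp2 = R4 ‖ Rs1 (parallel, both between nodes 0 and 2) = 1/(1/3.9 + 1/11.1) = 2.886 Ω
R_th = 2.886 Ω
I_n = V_th/R_th = 0.00008371/2.886 = 0.000029 A, and R_n = R_th = 2.886 Ω

Final answer: I_n = 2.9e-05 A, R_n = 2.886 Ω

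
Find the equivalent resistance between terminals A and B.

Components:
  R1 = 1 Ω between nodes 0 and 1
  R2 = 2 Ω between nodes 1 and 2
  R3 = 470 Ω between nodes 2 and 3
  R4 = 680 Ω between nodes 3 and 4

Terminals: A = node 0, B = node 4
Reduce the network between node 0 (A) and node 4 (B) by series/parallel combination:
  Rs1 = R1 + R2 (series, joined only at node 1) = 1 + 2 = 3 Ω
  Rs2 = R3 + Rs1 (series, joined only at node 2) = 470 + 3 = 473 Ω
  Rs3 = R4 + Rs2 (series, joined only at node 3) = 680 + 473 = 1153 Ω
R_eq = 1.153 kΩ

Final answer: 1.153 kΩ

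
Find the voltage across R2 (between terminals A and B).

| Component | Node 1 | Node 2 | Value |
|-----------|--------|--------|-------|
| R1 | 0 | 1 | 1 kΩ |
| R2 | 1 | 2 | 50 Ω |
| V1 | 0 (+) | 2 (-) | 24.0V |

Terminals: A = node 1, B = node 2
R1 and R2 are in series across V1 (node 0 → node 1 → node 2), and the output A–B is taken across R2, so this is a voltage divider.
Series current: I = V1/(R1 + R2) = 24/(1000 + 50) = 24/1050 = 0.02286 A
V_R2 = I × R2 = V1 × R2/(R1 + R2) = 24 × 50/1050 = 1.143 V

Final answer: 1.143 V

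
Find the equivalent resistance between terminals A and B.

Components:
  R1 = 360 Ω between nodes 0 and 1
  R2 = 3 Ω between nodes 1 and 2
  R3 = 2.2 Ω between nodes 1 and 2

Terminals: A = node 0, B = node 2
Reduce the network between node 0 (A) and node 2 (B) by series/parallel combination:
  Rp1 = R2 ‖ R3 (parallel, both between nodes 1 and 2) = 1/(1/3 + 1/2.2) = 1.269 Ω
  Rs1 = R1 + Rp1 (series, joined only at node 1) = 360 + 1.269 = 361.3 Ω
R_eq = 361.3 Ω

Final answer: 361.3 Ω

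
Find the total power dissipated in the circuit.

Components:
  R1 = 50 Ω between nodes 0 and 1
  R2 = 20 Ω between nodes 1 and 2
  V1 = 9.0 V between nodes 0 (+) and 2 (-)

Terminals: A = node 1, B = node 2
Nodal analysis, taking node 2 as the 0 V reference.
Source V1 fixes V_0 = 9 V.
KCL at each unknown node (sum of currents leaving = 0; resistances in Ω):
  Node 1: (V_1 - 9)/50 + (V_1 - 0)/20 = 0
Collecting terms: 0.07 × V_1 = 0.18  =>  V_1 = 2.571 V
Power in each resistor, P = (ΔV)²/R:
  P_R1 = (9 - 2.571)²/50 = 0.8265 W
  P_R2 = (2.571 - 0)²/20 = 0.3306 W
P_total = P_R1 + P_R2 = 1.157 W

Final answer: 1.157 W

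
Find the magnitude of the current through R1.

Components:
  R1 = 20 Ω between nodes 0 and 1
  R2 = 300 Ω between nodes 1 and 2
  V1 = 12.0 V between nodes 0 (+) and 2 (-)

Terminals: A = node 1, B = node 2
Nodal analysis, taking node 2 as the 0 V reference.
Source V1 fixes V_0 = 12 V.
KCL at each unknown node (sum of currents leaving = 0; resistances in Ω):
  Node 1: (V_1 - 12)/20 + (V_1 - 0)/300 = 0
Collecting terms: 0.05333 × V_1 = 0.6  =>  V_1 = 11.25 V
I_R1 = (V_0 - V_1)/R1 = (12 - 11.25)/20 = 0.0375 A
|I_R1| = 0.0375 A

Final answer: |I_R1| = 0.0375 A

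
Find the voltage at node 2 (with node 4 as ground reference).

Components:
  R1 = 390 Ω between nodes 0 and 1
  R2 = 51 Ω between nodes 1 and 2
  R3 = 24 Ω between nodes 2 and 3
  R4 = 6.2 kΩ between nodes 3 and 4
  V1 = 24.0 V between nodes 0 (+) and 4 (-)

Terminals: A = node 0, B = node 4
Nodal analysis, taking node 4 as the 0 V reference.
Source V1 fixes V_0 = 24 V.
KCL at each unknown node (sum of currents leaving = 0; resistances in Ω):
  Node 1: (V_1 - 24)/390 + (V_1 - V_2)/51 = 0
  Node 2: (V_2 - V_1)/51 + (V_2 - V_3)/24 = 0
  Node 3: (V_3 - V_2)/24 + (V_3 - 0)/6200 = 0
Collecting terms (coefficients in siemens):
  0.02217·V_1 - 0.01961·V_2 = 0.06154
  0.06127·V_2 - 0.01961·V_1 - 0.04167·V_3 = 0
  0.04183·V_3 - 0.04167·V_2 = 0
Solving these 3 simultaneous equations (Gaussian elimination) gives:
  V_1 = 22.6 V, V_2 = 22.41 V, V_3 = 22.33 V
The requested potential is V_2 = 22.41 V.

Final answer: V_2 = 22.41 V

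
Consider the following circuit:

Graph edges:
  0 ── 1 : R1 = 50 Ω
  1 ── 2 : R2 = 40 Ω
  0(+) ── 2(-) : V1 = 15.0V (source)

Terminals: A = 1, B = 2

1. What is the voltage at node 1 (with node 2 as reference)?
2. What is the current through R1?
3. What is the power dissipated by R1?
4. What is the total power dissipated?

Nodal analysis, taking node 2 as the 0 V reference.
Source V1 fixes V_0 = 15 V.
KCL at each unknown node (sum of currents leaving = 0; resistances in Ω):
  Node 1: (V_1 - 15)/50 + (V_1 - 0)/40 = 0
Collecting terms: 0.045 × V_1 = 0.3  =>  V_1 = 6.667 V
Part 1:
  Read off the nodal solution: V_1 = 6.667 V
Part 2:
  I_R1 = (V_0 - V_1)/R1 = (15 - 6.667)/50 = 0.1667 A
  Magnitude: I_R1 = 0.1667 A
Part 3:
  I_R1 = (V_0 - V_1)/R1 = (15 - 6.667)/50 = 0.1667 A
  P_R1 = I_R1² × R1 = (0.1667)² × 50 = 1.389 W
Part 4:
  Power in each resistor, P = (ΔV)²/R:
    P_R1 = (15 - 6.667)²/50 = 1.389 W
    P_R2 = (6.667 - 0)²/40 = 1.111 W
  P_total = P_R1 + P_R2 = 2.5 W

Final answers:
1. V_1 = 6.667 V
2. I_R1 = 0.1667 A
3. P_R1 = 1.389 W
4. P_total = 2.5 W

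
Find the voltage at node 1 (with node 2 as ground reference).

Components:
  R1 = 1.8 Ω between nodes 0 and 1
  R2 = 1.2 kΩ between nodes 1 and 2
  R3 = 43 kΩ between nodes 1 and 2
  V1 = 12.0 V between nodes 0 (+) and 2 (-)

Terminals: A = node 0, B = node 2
Nodal analysis, taking node 2 as the 0 V reference.
Source V1 fixes V_0 = 12 V.
KCL at each unknown node (sum of currents leaving = 0; resistances in Ω):
  Node 1: (V_1 - 12)/1.8 + (V_1 - 0)/1200 + (V_1 - 0)/43000 = 0
Collecting terms: 0.5564 × V_1 = 6.667  =>  V_1 = 11.98 V
The requested potential is V_1 = 11.98 V.

Final answer: V_1 = 11.98 V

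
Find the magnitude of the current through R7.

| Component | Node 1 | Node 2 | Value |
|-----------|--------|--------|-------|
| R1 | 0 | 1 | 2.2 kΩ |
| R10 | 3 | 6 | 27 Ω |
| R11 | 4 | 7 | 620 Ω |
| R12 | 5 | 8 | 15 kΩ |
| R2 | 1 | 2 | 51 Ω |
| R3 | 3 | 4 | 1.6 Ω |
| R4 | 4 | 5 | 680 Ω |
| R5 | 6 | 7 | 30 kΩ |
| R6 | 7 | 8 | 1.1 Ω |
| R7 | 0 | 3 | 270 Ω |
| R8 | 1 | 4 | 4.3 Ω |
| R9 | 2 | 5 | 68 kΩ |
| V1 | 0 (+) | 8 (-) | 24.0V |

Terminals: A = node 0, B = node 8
Nodal analysis, taking node 8 as the 0 V reference.
Source V1 fixes V_0 = 24 V.
KCL at each unknown node (sum of currents leaving = 0; resistances in Ω):
  Node 1: (V_1 - 24)/2200 + (V_1 - V_2)/51 + (V_1 - V_4)/4.3 = 0
  Node 2: (V_2 - V_1)/51 + (V_2 - V_5)/68000 = 0
  Node 3: (V_3 - V_4)/1.6 + (V_3 - 24)/270 + (V_3 - V_6)/27 = 0
  Node 4: (V_4 - V_3)/1.6 + (V_4 - V_5)/680 + (V_4 - V_1)/4.3 + (V_4 - V_7)/620 = 0
  Node 5: (V_5 - V_4)/680 + (V_5 - V_2)/68000 + (V_5 - 0)/15000 = 0
  Node 6: (V_6 - V_7)/30000 + (V_6 - V_3)/27 = 0
  Node 7: (V_7 - V_6)/30000 + (V_7 - 0)/1.1 + (V_7 - V_4)/620 = 0
Collecting terms (coefficients in siemens):
  0.2526·V_1 - 0.01961·V_2 - 0.2326·V_4 = 0.01091
  0.01962·V_2 - 0.01961·V_1 - 0.00001471·V_5 = 0
  0.6657·V_3 - 0.625·V_4 - 0.03704·V_6 = 0.08889
  0.8606·V_4 - 0.2326·V_1 - 0.625·V_3 - 0.001471·V_5 - 0.001613·V_7 = 0
  0.001552·V_5 - 0.00001471·V_2 - 0.001471·V_4 = 0
  0.03707·V_6 - 0.03704·V_3 - 0.00003333·V_7 = 0
  0.9107·V_7 - 0.001613·V_4 - 0.00003333·V_6 = 0
Solving these 7 simultaneous equations (Gaussian elimination) gives:
  V_1 = 17 V, V_2 = 17 V, V_3 = 17.03 V, V_4 = 16.99 V
  V_5 = 16.26 V, V_6 = 17.01 V, V_7 = 0.03071 V
I_R7 = (V_0 - V_3)/R7 = (24 - 17.03)/270 = 0.02582 A
|I_R7| = 0.02582 A

Final answer: |I_R7| = 0.02582 A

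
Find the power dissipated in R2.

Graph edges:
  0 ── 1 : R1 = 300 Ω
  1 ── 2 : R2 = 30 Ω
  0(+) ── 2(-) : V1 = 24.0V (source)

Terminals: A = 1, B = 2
Nodal analysis, taking node 2 as the 0 V reference.
Source V1 fixes V_0 = 24 V.
KCL at each unknown node (sum of currents leaving = 0; resistances in Ω):
  Node 1: (V_1 - 24)/300 + (V_1 - 0)/30 = 0
Collecting terms: 0.03667 × V_1 = 0.08  =>  V_1 = 2.182 V
I_R2 = (V_1 - V_2)/R2 = (2.182 - 0)/30 = 0.07273 A
P_R2 = I_R2² × R2 = (0.07273)² × 30 = 0.1587 W

Final answer: 0.1587 W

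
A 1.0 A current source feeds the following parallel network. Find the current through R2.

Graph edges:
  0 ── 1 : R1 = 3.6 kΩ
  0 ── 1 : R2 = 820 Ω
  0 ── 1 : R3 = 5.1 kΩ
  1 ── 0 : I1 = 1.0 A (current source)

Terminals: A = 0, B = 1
All resistors sit directly between nodes 0 and 1, so they are in parallel and share one voltage V; the full source current 1 A splits among them.
1/R_par = 1/3600 + 1/820 + 1/5100 = 0.001693 S  =>  R_par = 590.5 Ω
V = I × R_par = 1 × 590.5 = 590.5 V
I_R2 = V/R2 = 590.5/820 = 0.7202 A

Final answer: 0.7202 A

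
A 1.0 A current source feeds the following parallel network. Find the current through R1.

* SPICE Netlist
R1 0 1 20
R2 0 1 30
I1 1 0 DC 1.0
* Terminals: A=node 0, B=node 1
All resistors sit directly between nodes 0 and 1, so they are in parallel and share one voltage V; the full source current 1 A splits among them.
1/R_par = 1/20 + 1/30 = 0.08333 S  =>  R_par = 12 Ω
V = I × R_par = 1 × 12 = 12 V
I_R1 = V/R1 = 12/20 = 0.6 A

Final answer: 0.6 A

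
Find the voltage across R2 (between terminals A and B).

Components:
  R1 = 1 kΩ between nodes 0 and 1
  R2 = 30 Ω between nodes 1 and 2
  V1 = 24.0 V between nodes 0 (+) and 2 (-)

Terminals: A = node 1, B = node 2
R1 and R2 are in series across V1 (node 0 → node 1 → node 2), and the output A–B is taken across R2, so this is a voltage divider.
Series current: I = V1/(R1 + R2) = 24/(1000 + 30) = 24/1030 = 0.0233 A
V_R2 = I × R2 = V1 × R2/(R1 + R2) = 24 × 30/1030 = 0.699 V

Final answer: 0.699 V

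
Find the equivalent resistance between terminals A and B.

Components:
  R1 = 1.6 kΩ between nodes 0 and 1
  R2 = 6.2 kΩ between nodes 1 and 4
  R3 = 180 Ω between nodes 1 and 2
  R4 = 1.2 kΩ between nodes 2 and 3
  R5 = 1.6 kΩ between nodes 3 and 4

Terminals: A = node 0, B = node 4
Reduce the network between node 0 (A) and node 4 (B) by series/parallel combination:
  Rs1 = R3 + R4 (series, joined only at node 2) = 180 + 1200 = 1380 Ω
  Rs2 = R5 + Rs1 (series, joined only at node 3) = 1600 + 1380 = 2980 Ω
  Rp1 = R2 ‖ Rs2 (parallel, both between nodes 1 and 4) = 1/(1/6200 + 1/2980) = 2013 Ω
  Rs3 = R1 + Rp1 (series, joined only at node 1) = 1600 + 2013 = 3613 Ω
R_eq = 3.613 kΩ

Final answer: 3.613 kΩ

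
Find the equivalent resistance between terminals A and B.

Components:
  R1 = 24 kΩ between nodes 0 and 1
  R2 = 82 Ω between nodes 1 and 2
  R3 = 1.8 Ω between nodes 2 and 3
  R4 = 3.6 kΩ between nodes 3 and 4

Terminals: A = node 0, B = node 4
Reduce the network between node 0 (A) and node 4 (B) by series/parallel combination:
  Rs1 = R1 + R2 (series, joined only at node 1) = 24000 + 82 = 24080 Ω
  Rs2 = R3 + Rs1 (series, joined only at node 2) = 1.8 + 24080 = 24080 Ω
  Rs3 = R4 + Rs2 (series, joined only at node 3) = 3600 + 24080 = 27680 Ω
R_eq = 27.68 kΩ

Final answer: 27.68 kΩ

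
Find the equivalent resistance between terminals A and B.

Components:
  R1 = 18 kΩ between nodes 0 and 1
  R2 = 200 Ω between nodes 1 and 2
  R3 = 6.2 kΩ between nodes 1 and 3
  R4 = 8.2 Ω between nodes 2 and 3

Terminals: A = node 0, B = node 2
Reduce the network between node 0 (A) and node 2 (B) by series/parallel combination:
  Rs1 = R3 + R4 (series, joined only at node 3) = 6200 + 8.2 = 6208 Ω
  Rp1 = R2 ‖ Rs1 (parallel, both between nodes 1 and 2) = 1/(1/200 + 1/6208) = 193.8 Ω
  Rs2 = R1 + Rp1 (series, joined only at node 1) = 18000 + 193.8 = 18190 Ω
R_eq = 18.19 kΩ

Final answer: 18.19 kΩ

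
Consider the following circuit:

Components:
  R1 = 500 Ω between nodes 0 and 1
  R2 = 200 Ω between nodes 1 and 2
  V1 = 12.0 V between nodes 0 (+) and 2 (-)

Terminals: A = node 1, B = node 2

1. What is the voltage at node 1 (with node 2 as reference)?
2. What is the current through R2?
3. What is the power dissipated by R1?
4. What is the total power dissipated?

Nodal analysis, taking node 2 as the 0 V reference.
Source V1 fixes V_0 = 12 V.
KCL at each unknown node (sum of currents leaving = 0; resistances in Ω):
  Node 1: (V_1 - 12)/500 + (V_1 - 0)/200 = 0
Collecting terms: 0.007 × V_1 = 0.024  =>  V_1 = 3.429 V
Part 1:
  Read off the nodal solution: V_1 = 3.429 V
Part 2:
  I_R2 = (V_1 - V_2)/R2 = (3.429 - 0)/200 = 0.01714 A
  Magnitude: I_R2 = 0.01714 A
Part 3:
  I_R1 = (V_0 - V_1)/R1 = (12 - 3.429)/500 = 0.01714 A
  P_R1 = I_R1² × R1 = (0.01714)² × 500 = 0.1469 W
Part 4:
  Power in each resistor, P = (ΔV)²/R:
    P_R1 = (12 - 3.429)²/500 = 0.1469 W
    P_R2 = (3.429 - 0)²/200 = 0.05878 W
  P_total = P_R1 + P_R2 = 0.2057 W

Final answers:
1. V_1 = 3.429 V
2. I_R2 = 0.01714 A
3. P_R1 = 0.1469 W
4. P_total = 0.2057 W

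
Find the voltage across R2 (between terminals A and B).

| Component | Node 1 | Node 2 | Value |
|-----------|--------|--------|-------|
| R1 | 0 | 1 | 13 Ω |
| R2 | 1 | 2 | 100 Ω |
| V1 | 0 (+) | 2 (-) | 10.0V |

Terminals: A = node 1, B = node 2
R1 and R2 are in series across V1 (node 0 → node 1 → node 2), and the output A–B is taken across R2, so this is a voltage divider.
Series current: I = V1/(R1 + R2) = 10/(13 + 100) = 10/113 = 0.0885 A
V_R2 = I × R2 = V1 × R2/(R1 + R2) = 10 × 100/113 = 8.85 V

Final answer: 8.85 V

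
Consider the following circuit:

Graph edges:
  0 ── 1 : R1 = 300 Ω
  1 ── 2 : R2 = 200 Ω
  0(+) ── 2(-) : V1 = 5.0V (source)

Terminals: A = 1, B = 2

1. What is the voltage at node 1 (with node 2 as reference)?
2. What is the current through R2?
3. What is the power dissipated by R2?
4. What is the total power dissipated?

Nodal analysis, taking node 2 as the 0 V reference.
Source V1 fixes V_0 = 5 V.
KCL at each unknown node (sum of currents leaving = 0; resistances in Ω):
  Node 1: (V_1 - 5)/300 + (V_1 - 0)/200 = 0
Collecting terms: 0.008333 × V_1 = 0.01667  =>  V_1 = 2 V
Part 1:
  Read off the nodal solution: V_1 = 2 V
Part 2:
  I_R2 = (V_1 - V_2)/R2 = (2 - 0)/200 = 0.01 A
  Magnitude: I_R2 = 0.01 A
Part 3:
  I_R2 = (V_1 - V_2)/R2 = (2 - 0)/200 = 0.01 A
  P_R2 = I_R2² × R2 = (0.01)² × 200 = 0.02 W
Part 4:
  Power in each resistor, P = (ΔV)²/R:
    P_R1 = (5 - 2)²/300 = 0.03 W
    P_R2 = (2 - 0)²/200 = 0.02 W
  P_total = P_R1 + P_R2 = 0.05 W

Final answers:
1. V_1 = 2 V
2. I_R2 = 0.01 A
3. P_R2 = 0.02 W
4. P_total = 0.05 W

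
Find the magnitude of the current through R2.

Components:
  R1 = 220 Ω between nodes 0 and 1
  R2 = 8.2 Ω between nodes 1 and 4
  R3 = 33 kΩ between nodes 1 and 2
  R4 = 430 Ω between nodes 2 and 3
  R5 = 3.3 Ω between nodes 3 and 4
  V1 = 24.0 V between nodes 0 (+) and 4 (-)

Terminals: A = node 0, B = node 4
Nodal analysis, taking node 4 as the 0 V reference.
Source V1 fixes V_0 = 24 V.
KCL at each unknown node (sum of currents leaving = 0; resistances in Ω):
  Node 1: (V_1 - 24)/220 + (V_1 - 0)/8.2 + (V_1 - V_2)/33000 = 0
  Node 2: (V_2 - V_1)/33000 + (V_2 - V_3)/430 = 0
  Node 3: (V_3 - V_2)/430 + (V_3 - 0)/3.3 = 0
Collecting terms (coefficients in siemens):
  0.1265·V_1 - 0.0000303·V_2 = 0.1091
  0.002356·V_2 - 0.0000303·V_1 - 0.002326·V_3 = 0
  0.3054·V_3 - 0.002326·V_2 = 0
Solving these 3 simultaneous equations (Gaussian elimination) gives:
  V_1 = 0.8622 V, V_2 = 0.01117 V, V_3 = 0.0000851 V
I_R2 = (V_1 - V_4)/R2 = (0.8622 - 0)/8.2 = 0.1051 A
|I_R2| = 0.1051 A

Final answer: |I_R2| = 0.1051 A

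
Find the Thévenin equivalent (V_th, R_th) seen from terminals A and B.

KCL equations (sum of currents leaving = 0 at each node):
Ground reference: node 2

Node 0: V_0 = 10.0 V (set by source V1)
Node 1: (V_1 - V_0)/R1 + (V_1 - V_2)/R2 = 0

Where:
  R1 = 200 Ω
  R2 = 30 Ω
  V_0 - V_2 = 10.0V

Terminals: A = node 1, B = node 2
Step 1 — V_th is the open-circuit voltage V_A - V_B (nothing connected across the terminals).
Nodal analysis, taking node 2 as the 0 V reference.
Source V1 fixes V_0 = 10 V.
KCL at each unknown node (sum of currents leaving = 0; resistances in Ω):
  Node 1: (V_1 - 10)/200 + (V_1 - 0)/30 = 0
Collecting terms: 0.03833 × V_1 = 0.05  =>  V_1 = 1.304 V
V_th = V_1 - V_2 = 1.304 - 0 = 1.304 V
Step 2 — R_th: zero the source — replace V1 by a short circuit (node 2 merges into node 0) — and find the resistance seen between A (node 1) and B (node 0).
Reduce the network between node 1 (A) and node 0 (B) by series/parallel combination:
  Rp1 = R1 ‖ R2 (parallel, both between nodes 0 and 1) = 1/(1/200 + 1/30) = 26.09 Ω
R_th = 26.09 Ω

Final answer: V_th = 1.304 V, R_th = 26.09 Ω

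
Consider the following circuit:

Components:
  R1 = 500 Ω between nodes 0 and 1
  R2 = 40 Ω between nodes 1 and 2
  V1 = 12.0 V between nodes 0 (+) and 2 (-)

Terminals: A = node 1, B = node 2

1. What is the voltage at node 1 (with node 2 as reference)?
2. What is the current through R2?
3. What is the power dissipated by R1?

Nodal analysis, taking node 2 as the 0 V reference.
Source V1 fixes V_0 = 12 V.
KCL at each unknown node (sum of currents leaving = 0; resistances in Ω):
  Node 1: (V_1 - 12)/500 + (V_1 - 0)/40 = 0
Collecting terms: 0.027 × V_1 = 0.024  =>  V_1 = 0.8889 V
Part 1:
  Read off the nodal solution: V_1 = 0.8889 V
Part 2:
  I_R2 = (V_1 - V_2)/R2 = (0.8889 - 0)/40 = 0.02222 A
  Magnitude: I_R2 = 0.02222 A
Part 3:
  I_R1 = (V_0 - V_1)/R1 = (12 - 0.8889)/500 = 0.02222 A
  P_R1 = I_R1² × R1 = (0.02222)² × 500 = 0.2469 W

Final answers:
1. V_1 = 0.8889 V
2. I_R2 = 0.02222 A
3. P_R1 = 0.2469 W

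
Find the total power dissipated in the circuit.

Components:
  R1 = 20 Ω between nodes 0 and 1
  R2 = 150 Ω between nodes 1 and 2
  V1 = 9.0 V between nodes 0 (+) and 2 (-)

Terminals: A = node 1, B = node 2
Nodal analysis, taking node 2 as the 0 V reference.
Source V1 fixes V_0 = 9 V.
KCL at each unknown node (sum of currents leaving = 0; resistances in Ω):
  Node 1: (V_1 - 9)/20 + (V_1 - 0)/150 = 0
Collecting terms: 0.05667 × V_1 = 0.45  =>  V_1 = 7.941 V
Power in each resistor, P = (ΔV)²/R:
  P_R1 = (9 - 7.941)²/20 = 0.05606 W
  P_R2 = (7.941 - 0)²/150 = 0.4204 W
P_total = P_R1 + P_R2 = 0.4765 W

Final answer: 0.4765 W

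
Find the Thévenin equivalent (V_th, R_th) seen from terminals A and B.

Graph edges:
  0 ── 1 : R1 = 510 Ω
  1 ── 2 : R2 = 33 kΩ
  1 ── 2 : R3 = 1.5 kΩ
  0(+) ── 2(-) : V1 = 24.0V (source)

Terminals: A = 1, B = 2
Step 1 — V_th is the open-circuit voltage V_A - V_B (nothing connected across the terminals).
Nodal analysis, taking node 2 as the 0 V reference.
Source V1 fixes V_0 = 24 V.
KCL at each unknown node (sum of currents leaving = 0; resistances in Ω):
  Node 1: (V_1 - 24)/510 + (V_1 - 0)/33000 + (V_1 - 0)/1500 = 0
Collecting terms: 0.002658 × V_1 = 0.04706  =>  V_1 = 17.71 V
V_th = V_1 - V_2 = 17.71 - 0 = 17.71 V
Step 2 — R_th: zero the source — replace V1 by a short circuit (node 2 merges into node 0) — and find the resistance seen between A (node 1) and B (node 0).
Reduce the network between node 1 (A) and node 0 (B) by series/parallel combination:
  Rp1 = R1 ‖ R2 ‖ R3 (parallel, all between nodes 0 and 1) = 1/(1/510 + 1/33000 + 1/1500) = 376.3 Ω
R_th = 376.3 Ω

Final answer: V_th = 17.71 V, R_th = 376.3 Ω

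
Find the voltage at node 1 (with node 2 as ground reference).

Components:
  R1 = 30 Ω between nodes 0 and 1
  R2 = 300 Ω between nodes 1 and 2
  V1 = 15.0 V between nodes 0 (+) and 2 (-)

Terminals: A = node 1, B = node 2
Nodal analysis, taking node 2 as the 0 V reference.
Source V1 fixes V_0 = 15 V.
KCL at each unknown node (sum of currents leaving = 0; resistances in Ω):
  Node 1: (V_1 - 15)/30 + (V_1 - 0)/300 = 0
Collecting terms: 0.03667 × V_1 = 0.5  =>  V_1 = 13.64 V
The requested potential is V_1 = 13.64 V.

Final answer: V_1 = 13.64 V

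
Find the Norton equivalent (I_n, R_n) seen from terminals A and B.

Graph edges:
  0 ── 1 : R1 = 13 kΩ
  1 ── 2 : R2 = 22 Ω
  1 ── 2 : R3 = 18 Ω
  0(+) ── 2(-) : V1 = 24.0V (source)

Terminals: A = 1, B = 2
Find the Thévenin equivalent first; then I_n = V_th/R_th and R_n = R_th.
Step 1 — V_th is the open-circuit voltage V_A - V_B (nothing connected across the terminals).
Nodal analysis, taking node 2 as the 0 V reference.
Source V1 fixes V_0 = 24 V.
KCL at each unknown node (sum of currents leaving = 0; resistances in Ω):
  Node 1: (V_1 - 24)/13000 + (V_1 - 0)/22 + (V_1 - 0)/18 = 0
Collecting terms: 0.1011 × V_1 = 0.001846  =>  V_1 = 0.01826 V
V_th = V_1 - V_2 = 0.01826 - 0 = 0.01826 V
Step 2 — R_th: zero the source — replace V1 by a short circuit (node 2 merges into node 0) — and find the resistance seen between A (node 1) and B (node 0).
Reduce the network between node 1 (A) and node 0 (B) by series/parallel combination:
  Rp1 = R1 ‖ R2 ‖ R3 (parallel, all between nodes 0 and 1) = 1/(1/13000 + 1/22 + 1/18) = 9.892 Ω
R_th = 9.892 Ω
I_n = V_th/R_th = 0.01826/9.892 = 0.001846 A, and R_n = R_th = 9.892 Ω

Final answer: I_n = 0.001846 A, R_n = 9.892 Ω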